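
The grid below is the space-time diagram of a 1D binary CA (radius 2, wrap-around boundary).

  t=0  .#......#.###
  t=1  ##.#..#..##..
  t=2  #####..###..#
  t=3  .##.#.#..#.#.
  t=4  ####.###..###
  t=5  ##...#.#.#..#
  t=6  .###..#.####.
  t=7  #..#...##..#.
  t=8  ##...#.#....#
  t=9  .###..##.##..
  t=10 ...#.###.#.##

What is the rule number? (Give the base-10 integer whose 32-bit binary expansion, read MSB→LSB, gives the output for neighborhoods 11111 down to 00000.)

2514169410

  ##### -> #   bit 31 = 1  t=2,i=1
  ####. -> .   bit 30 = 0  t=2,i=3
  ###.# -> .   bit 29 = 0  t=0,i=12
  ###.. -> #   bit 28 = 1  t=2,i=4
  ##.## -> .   bit 27 = 0  t=4,i=4
  ##.#. -> #   bit 26 = 1  t=0,i=0
  ##..# -> .   bit 25 = 0  t=1,i=11
  ##... -> #   bit 24 = 1  t=5,i=2
  #.### -> #   bit 23 = 1  t=0,i=10
  #.##. -> #   bit 22 = 1  t=9,i=9
  #.#.# -> .   bit 21 = 0  t=3,i=4
  #.#.. -> #   bit 20 = 1  t=0,i=1
  #..## -> #   bit 19 = 1  t=1,i=8
  #..#. -> .   bit 18 = 0  t=1,i=5
  #...# -> #   bit 17 = 1  t=5,i=3
  #.... -> #   bit 16 = 1  t=0,i=3
  .#### -> .   bit 15 = 0  t=2,i=0
  .###. -> .   bit 14 = 0  t=0,i=11
  .##.# -> #   bit 13 = 1  t=1,i=1
  .##.. -> .   bit 12 = 0  t=1,i=10
  .#.## -> #   bit 11 = 1  t=0,i=9
  .#.#. -> #   bit 10 = 1  t=3,i=5
  .#..# -> #   bit 9 = 1  t=1,i=4
  .#... -> .   bit 8 = 0  t=0,i=2
  ..### -> .   bit 7 = 0  t=2,i=7
  ..##. -> #   bit 6 = 1  t=1,i=0
  ..#.# -> .   bit 5 = 0  t=0,i=8
  ..#.. -> .   bit 4 = 0  t=1,i=6
  ...## -> .   bit 3 = 0  t=7,i=6
  ...#. -> .   bit 2 = 0  t=0,i=7
  ....# -> #   bit 1 = 1  t=0,i=6
  ..... -> .   bit 0 = 0  t=0,i=4
  bits 10010101110110110010111001000010 = 2514169410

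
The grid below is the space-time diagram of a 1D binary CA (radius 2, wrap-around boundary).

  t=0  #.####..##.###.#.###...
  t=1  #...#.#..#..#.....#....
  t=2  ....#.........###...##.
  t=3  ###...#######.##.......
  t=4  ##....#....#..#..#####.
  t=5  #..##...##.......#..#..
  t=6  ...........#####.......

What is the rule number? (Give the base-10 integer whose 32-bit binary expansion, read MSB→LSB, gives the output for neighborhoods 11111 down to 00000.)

  nb #####: next=.  (t=3,i=8, bit31=0)
  nb ####.: next=#  (t=0,i=4, bit30=1)
  nb ###.#: next=.  (t=0,i=13, bit29=0)
  nb ###..: next=.  (t=0,i=5, bit28=0)
  nb ##.##: next=.  (t=0,i=10, bit27=0)
  nb ##.#.: next=.  (t=0,i=14, bit26=0)
  nb ##..#: next=#  (t=0,i=6, bit25=1)
  nb ##...: next=.  (t=0,i=20, bit24=0)
  nb #.###: next=.  (t=0,i=2, bit23=0)
  nb #.##.: next=#  (t=3,i=14, bit22=1)
  nb #.#.#: next=.  (t=0,i=15, bit21=0)
  nb #.#..: next=.  (t=1,i=6, bit20=0)
  nb #..##: next=.  (t=0,i=7, bit19=0)
  nb #..#.: next=.  (t=1,i=8, bit18=0)
  nb #...#: next=.  (t=0,i=21, bit17=0)
  nb #....: next=#  (t=1,i=14, bit16=1)
  nb .####: next=.  (t=0,i=3, bit15=0)
  nb .###.: next=#  (t=0,i=12, bit14=1)
  nb .##.#: next=#  (t=0,i=9, bit13=1)
  nb .##..: next=.  (t=2,i=21, bit12=0)
  nb .#.##: next=.  (t=0,i=1, bit11=0)
  nb .#.#.: next=.  (t=1,i=5, bit10=0)
  nb .#..#: next=.  (t=1,i=7, bit9=0)
  nb .#...: next=.  (t=1,i=1, bit8=0)
  nb ..###: next=#  (t=2,i=14, bit7=1)
  nb ..##.: next=.  (t=0,i=8, bit6=0)
  nb ..#.#: next=#  (t=0,i=0, bit5=1)
  nb ..#..: next=.  (t=1,i=0, bit4=0)
  nb ...##: next=.  (t=2,i=13, bit3=0)
  nb ...#.: next=.  (t=0,i=22, bit2=0)
  nb ....#: next=#  (t=1,i=16, bit1=1)
  nb .....: next=#  (t=1,i=15, bit0=1)
  bits 01000010010000010110000010100011 = 1111580835

1111580835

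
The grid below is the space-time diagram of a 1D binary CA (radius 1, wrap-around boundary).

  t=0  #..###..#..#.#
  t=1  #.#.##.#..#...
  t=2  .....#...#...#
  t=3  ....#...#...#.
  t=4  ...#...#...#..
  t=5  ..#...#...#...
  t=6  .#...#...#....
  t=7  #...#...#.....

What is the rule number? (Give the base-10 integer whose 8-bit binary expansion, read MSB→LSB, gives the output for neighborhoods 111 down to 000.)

194

  ###|#  b7=1 t=0,i=4
  ##.|#  b6=1 t=0,i=0
  #.#|.  b5=0 t=0,i=12
  #..|.  b4=0 t=0,i=1
  .##|.  b3=0 t=0,i=3
  .#.|.  b2=0 t=0,i=8
  ..#|#  b1=1 t=0,i=2
  ...|.  b0=0 t=1,i=12
  bits 11000010 = 194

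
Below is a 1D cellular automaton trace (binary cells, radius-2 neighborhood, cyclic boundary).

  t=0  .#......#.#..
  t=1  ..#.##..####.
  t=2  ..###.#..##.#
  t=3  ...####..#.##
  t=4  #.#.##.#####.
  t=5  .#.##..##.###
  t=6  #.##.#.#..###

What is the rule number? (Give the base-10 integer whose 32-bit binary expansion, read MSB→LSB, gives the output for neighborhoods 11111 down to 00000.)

1741999465

  ##### -> .   bit 31 = 0  t=4,i=9
  ####. -> #   bit 30 = 1  t=1,i=10
  ###.# -> #   bit 29 = 1  t=2,i=4
  ###.. -> .   bit 28 = 0  t=1,i=11
  ##.## -> .   bit 27 = 0  t=4,i=6
  ##.#. -> #   bit 26 = 1  t=2,i=5
  ##..# -> #   bit 25 = 1  t=1,i=6
  ##... -> #   bit 24 = 1  t=1,i=12
  #.### -> #   bit 23 = 1  t=4,i=7
  #.##. -> #   bit 22 = 1  t=1,i=4
  #.#.# -> .   bit 21 = 0  t=4,i=0
  #.#.. -> #   bit 20 = 1  t=0,i=10
  #..## -> .   bit 19 = 0  t=1,i=7
  #..#. -> #   bit 18 = 1  t=3,i=8
  #...# -> .   bit 17 = 0  t=0,i=12
  #.... -> .   bit 16 = 0  t=0,i=3
  .#### -> #   bit 15 = 1  t=1,i=9
  .###. -> #   bit 14 = 1  t=2,i=3
  .##.# -> .   bit 13 = 0  t=2,i=10
  .##.. -> .   bit 12 = 0  t=1,i=5
  .#.## -> #   bit 11 = 1  t=1,i=3
  .#.#. -> #   bit 10 = 1  t=0,i=9
  .#..# -> .   bit 9 = 0  t=2,i=0
  .#... -> #   bit 8 = 1  t=0,i=2
  ..### -> .   bit 7 = 0  t=1,i=8
  ..##. -> #   bit 6 = 1  t=2,i=9
  ..#.# -> #   bit 5 = 1  t=0,i=8
  ..#.. -> .   bit 4 = 0  t=0,i=1
  ...## -> #   bit 3 = 1  t=3,i=2
  ...#. -> .   bit 2 = 0  t=0,i=0
  ....# -> .   bit 1 = 0  t=0,i=6
  ..... -> #   bit 0 = 1  t=0,i=4
  bits 01100111110101001100110101101001 = 1741999465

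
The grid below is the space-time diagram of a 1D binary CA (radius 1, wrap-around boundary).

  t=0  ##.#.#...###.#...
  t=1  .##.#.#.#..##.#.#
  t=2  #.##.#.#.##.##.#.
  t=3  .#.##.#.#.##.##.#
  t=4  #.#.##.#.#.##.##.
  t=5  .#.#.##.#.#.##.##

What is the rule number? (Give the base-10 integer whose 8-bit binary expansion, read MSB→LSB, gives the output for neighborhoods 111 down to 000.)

  ###|.  b7=0 t=0,i=10
  ##.|#  b6=1 t=0,i=1
  #.#|#  b5=1 t=0,i=2
  #..|#  b4=1 t=0,i=6
  .##|.  b3=0 t=0,i=0
  .#.|.  b2=0 t=0,i=3
  ..#|#  b1=1 t=0,i=8
  ...|.  b0=0 t=0,i=7
  bits 01110010 = 114

114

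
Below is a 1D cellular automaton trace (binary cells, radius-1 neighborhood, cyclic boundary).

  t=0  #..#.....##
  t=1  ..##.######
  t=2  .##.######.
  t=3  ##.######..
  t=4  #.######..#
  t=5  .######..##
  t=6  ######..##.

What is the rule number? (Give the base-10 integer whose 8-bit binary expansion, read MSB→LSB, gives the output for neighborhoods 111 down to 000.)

175

  ### -> #   bit 7 = 1  t=0,i=10
  ##. -> .   bit 6 = 0  t=0,i=0
  #.# -> #   bit 5 = 1  t=1,i=4
  #.. -> .   bit 4 = 0  t=0,i=1
  .## -> #   bit 3 = 1  t=0,i=9
  .#. -> #   bit 2 = 1  t=0,i=3
  ..# -> #   bit 1 = 1  t=0,i=2
  ... -> #   bit 0 = 1  t=0,i=5
  bits 10101111 = 175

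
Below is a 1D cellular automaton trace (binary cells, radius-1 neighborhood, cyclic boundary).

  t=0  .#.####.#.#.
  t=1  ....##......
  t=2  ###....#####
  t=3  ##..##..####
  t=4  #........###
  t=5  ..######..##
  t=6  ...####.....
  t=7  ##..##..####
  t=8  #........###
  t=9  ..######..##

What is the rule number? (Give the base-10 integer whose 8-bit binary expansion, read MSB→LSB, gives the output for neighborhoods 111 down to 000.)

129

  nb ###: next=#  (t=0,i=4, bit7=1)
  nb ##.: next=.  (t=0,i=6, bit6=0)
  nb #.#: next=.  (t=0,i=2, bit5=0)
  nb #..: next=.  (t=0,i=11, bit4=0)
  nb .##: next=.  (t=0,i=3, bit3=0)
  nb .#.: next=.  (t=0,i=1, bit2=0)
  nb ..#: next=.  (t=0,i=0, bit1=0)
  nb ...: next=#  (t=1,i=0, bit0=1)
  bits 10000001 = 129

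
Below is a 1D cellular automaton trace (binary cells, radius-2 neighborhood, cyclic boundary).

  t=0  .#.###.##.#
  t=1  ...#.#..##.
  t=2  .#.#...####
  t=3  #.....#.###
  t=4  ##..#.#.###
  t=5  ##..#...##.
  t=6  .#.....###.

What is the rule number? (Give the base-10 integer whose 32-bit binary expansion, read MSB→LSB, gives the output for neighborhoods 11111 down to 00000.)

1971892330

  [31] ##### => .  t=4,i=10
  [30] ####. => #  t=2,i=9
  [29] ###.# => #  t=0,i=5
  [28] ###.. => #  t=3,i=0
  [27] ##.## => .  t=0,i=6
  [26] ##.#. => #  t=0,i=9
  [25] ##..# => .  t=4,i=2
  [24] ##... => #  t=1,i=10
  [23] #.### => #  t=0,i=3
  [22] #.##. => .  t=0,i=7
  [21] #.#.# => .  t=0,i=1
  [20] #.#.. => .  t=1,i=5
  [19] #..## => #  t=1,i=7
  [18] #..#. => .  t=4,i=3
  [17] #...# => .  t=2,i=5
  [16] #.... => .  t=1,i=0
  [15] .#### => #  t=2,i=8
  [14] .###. => .  t=0,i=4
  [13] .##.# => #  t=0,i=8
  [12] .##.. => #  t=1,i=9
  [11] .#.## => .  t=0,i=2
  [10] .#.#. => .  t=0,i=0
  [9] .#..# => .  t=1,i=6
  [8] .#... => .  t=2,i=4
  [7] ..### => .  t=2,i=7
  [6] ..##. => #  t=1,i=8
  [5] ..#.# => #  t=1,i=3
  [4] ..#.. => .  t=5,i=4
  [3] ...## => #  t=2,i=6
  [2] ...#. => .  t=1,i=2
  [1] ....# => #  t=1,i=1
  [0] ..... => .  t=3,i=3
  bits 01110101100010001011000001101010 = 1971892330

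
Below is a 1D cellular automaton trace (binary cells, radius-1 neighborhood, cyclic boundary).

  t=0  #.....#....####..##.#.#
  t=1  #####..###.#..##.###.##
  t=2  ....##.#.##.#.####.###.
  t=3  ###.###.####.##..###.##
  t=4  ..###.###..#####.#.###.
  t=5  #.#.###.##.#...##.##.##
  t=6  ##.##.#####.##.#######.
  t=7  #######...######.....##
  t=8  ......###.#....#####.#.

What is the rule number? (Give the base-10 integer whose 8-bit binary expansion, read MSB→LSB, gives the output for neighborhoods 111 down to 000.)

121

  ###|.  b7=0 t=0,i=12
  ##.|#  b6=1 t=0,i=0
  #.#|#  b5=1 t=0,i=19
  #..|#  b4=1 t=0,i=1
  .##|#  b3=1 t=0,i=11
  .#.|.  b2=0 t=0,i=6
  ..#|.  b1=0 t=0,i=5
  ...|#  b0=1 t=0,i=2
  bits 01111001 = 121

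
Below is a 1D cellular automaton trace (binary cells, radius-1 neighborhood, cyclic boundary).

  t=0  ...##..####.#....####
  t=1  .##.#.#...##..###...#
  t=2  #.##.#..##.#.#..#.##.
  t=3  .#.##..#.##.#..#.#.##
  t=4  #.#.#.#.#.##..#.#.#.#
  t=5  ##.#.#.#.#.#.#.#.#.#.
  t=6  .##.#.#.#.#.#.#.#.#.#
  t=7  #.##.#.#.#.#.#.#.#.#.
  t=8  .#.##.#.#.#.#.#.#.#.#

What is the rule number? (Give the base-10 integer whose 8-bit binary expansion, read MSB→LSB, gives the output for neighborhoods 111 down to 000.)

99

  ### -> .   bit 7 = 0  t=0,i=8
  ##. -> #   bit 6 = 1  t=0,i=4
  #.# -> #   bit 5 = 1  t=0,i=11
  #.. -> .   bit 4 = 0  t=0,i=0
  .## -> .   bit 3 = 0  t=0,i=3
  .#. -> .   bit 2 = 0  t=0,i=12
  ..# -> #   bit 1 = 1  t=0,i=2
  ... -> #   bit 0 = 1  t=0,i=1
  bits 01100011 = 99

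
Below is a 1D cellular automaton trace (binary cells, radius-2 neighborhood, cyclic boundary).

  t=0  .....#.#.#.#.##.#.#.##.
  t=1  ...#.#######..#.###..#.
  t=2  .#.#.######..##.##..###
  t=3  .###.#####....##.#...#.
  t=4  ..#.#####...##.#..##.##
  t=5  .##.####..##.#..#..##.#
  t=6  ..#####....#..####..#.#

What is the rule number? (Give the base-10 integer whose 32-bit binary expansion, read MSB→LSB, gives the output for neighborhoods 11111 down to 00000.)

3366385466

  #####|#  b31=1 t=1,i=7
  ####.|#  b30=1 t=1,i=10
  ###.#|.  b29=0 t=2,i=22
  ###..|.  b28=0 t=1,i=11
  ##.##|#  b27=1 t=2,i=15
  ##.#.|.  b26=0 t=0,i=15
  ##..#|.  b25=0 t=1,i=12
  ##...|.  b24=0 t=0,i=22
  #.###|#  b23=1 t=1,i=5
  #.##.|.  b22=0 t=0,i=13
  #.#.#|#  b21=1 t=0,i=7
  #.#..|.  b20=0 t=3,i=17
  #..##|.  b19=0 t=2,i=12
  #..#.|#  b18=1 t=1,i=13
  #...#|#  b17=1 t=3,i=19
  #....|.  b16=0 t=0,i=0
  .####|#  b15=1 t=1,i=6
  .###.|#  b14=1 t=1,i=17
  .##.#|#  b13=1 t=0,i=14
  .##..|#  b12=1 t=0,i=21
  .#.##|.  b11=0 t=0,i=12
  .#.#.|#  b10=1 t=0,i=6
  .#..#|#  b9=1 t=3,i=22
  .#...|#  b8=1 t=1,i=22
  ..###|.  b7=0 t=2,i=20
  ..##.|.  b6=0 t=2,i=13
  ..#.#|#  b5=1 t=0,i=5
  ..#..|#  b4=1 t=1,i=21
  ...##|#  b3=1 t=3,i=13
  ...#.|.  b2=0 t=0,i=4
  ....#|#  b1=1 t=0,i=3
  .....|.  b0=0 t=0,i=1
  bits 11001000101001101111011100111010 = 3366385466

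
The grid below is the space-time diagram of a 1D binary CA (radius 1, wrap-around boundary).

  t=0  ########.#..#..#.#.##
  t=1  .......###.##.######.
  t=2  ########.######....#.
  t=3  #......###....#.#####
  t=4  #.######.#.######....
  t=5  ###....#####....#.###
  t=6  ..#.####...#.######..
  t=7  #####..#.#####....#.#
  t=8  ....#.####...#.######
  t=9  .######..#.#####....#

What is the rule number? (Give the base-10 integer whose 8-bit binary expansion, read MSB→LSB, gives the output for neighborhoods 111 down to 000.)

111

  nb ###: next=.  (t=0,i=0, bit7=0)
  nb ##.: next=#  (t=0,i=7, bit6=1)
  nb #.#: next=#  (t=0,i=8, bit5=1)
  nb #..: next=.  (t=0,i=10, bit4=0)
  nb .##: next=#  (t=0,i=19, bit3=1)
  nb .#.: next=#  (t=0,i=9, bit2=1)
  nb ..#: next=#  (t=0,i=11, bit1=1)
  nb ...: next=#  (t=1,i=0, bit0=1)
  bits 01101111 = 111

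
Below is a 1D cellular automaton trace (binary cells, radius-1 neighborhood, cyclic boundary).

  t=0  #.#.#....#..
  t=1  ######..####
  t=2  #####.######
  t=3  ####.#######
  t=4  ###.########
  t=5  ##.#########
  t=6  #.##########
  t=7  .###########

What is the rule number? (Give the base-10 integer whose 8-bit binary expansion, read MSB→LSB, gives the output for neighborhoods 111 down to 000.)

  ###|#  b7=1 t=1,i=0
  ##.|.  b6=0 t=1,i=5
  #.#|#  b5=1 t=0,i=1
  #..|#  b4=1 t=0,i=5
  .##|#  b3=1 t=1,i=8
  .#.|#  b2=1 t=0,i=0
  ..#|#  b1=1 t=0,i=8
  ...|.  b0=0 t=0,i=6
  bits 10111110 = 190

190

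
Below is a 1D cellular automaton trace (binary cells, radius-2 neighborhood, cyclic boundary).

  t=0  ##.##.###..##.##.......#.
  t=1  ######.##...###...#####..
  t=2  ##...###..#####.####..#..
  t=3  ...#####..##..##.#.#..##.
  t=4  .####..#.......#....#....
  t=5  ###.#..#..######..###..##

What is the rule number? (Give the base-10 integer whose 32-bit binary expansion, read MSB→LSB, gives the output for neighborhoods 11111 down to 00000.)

  ##### -> .   bit 31 = 0  t=1,i=2
  ####. -> .   bit 30 = 0  t=1,i=4
  ###.# -> #   bit 29 = 1  t=1,i=5
  ###.. -> #   bit 28 = 1  t=0,i=8
  ##.## -> #   bit 27 = 1  t=0,i=2
  ##.#. -> .   bit 26 = 0  t=3,i=16
  ##..# -> .   bit 25 = 0  t=0,i=9
  ##... -> .   bit 24 = 0  t=0,i=16
  #.### -> .   bit 23 = 0  t=0,i=6
  #.##. -> #   bit 22 = 1  t=0,i=0
  #.#.# -> .   bit 21 = 0  t=3,i=17
  #.#.. -> .   bit 20 = 0  t=3,i=19
  #..## -> .   bit 19 = 0  t=0,i=10
  #..#. -> .   bit 18 = 0  t=2,i=21
  #...# -> #   bit 17 = 1  t=1,i=10
  #.... -> .   bit 16 = 0  t=0,i=17
  .#### -> #   bit 15 = 1  t=1,i=1
  .###. -> #   bit 14 = 1  t=0,i=7
  .##.# -> #   bit 13 = 1  t=0,i=1
  .##.. -> .   bit 12 = 0  t=0,i=15
  .#.## -> .   bit 11 = 0  t=0,i=24
  .#.#. -> .   bit 10 = 0  t=3,i=18
  .#..# -> #   bit 9 = 1  t=2,i=23
  .#... -> .   bit 8 = 0  t=4,i=8
  ..### -> #   bit 7 = 1  t=1,i=0
  ..##. -> .   bit 6 = 0  t=0,i=11
  ..#.# -> .   bit 5 = 0  t=0,i=23
  ..#.. -> #   bit 4 = 1  t=2,i=22
  ...## -> #   bit 3 = 1  t=1,i=11
  ...#. -> #   bit 2 = 1  t=0,i=22
  ....# -> #   bit 1 = 1  t=0,i=21
  ..... -> #   bit 0 = 1  t=0,i=18
  bits 00111000010000101110001010011111 = 943907487

943907487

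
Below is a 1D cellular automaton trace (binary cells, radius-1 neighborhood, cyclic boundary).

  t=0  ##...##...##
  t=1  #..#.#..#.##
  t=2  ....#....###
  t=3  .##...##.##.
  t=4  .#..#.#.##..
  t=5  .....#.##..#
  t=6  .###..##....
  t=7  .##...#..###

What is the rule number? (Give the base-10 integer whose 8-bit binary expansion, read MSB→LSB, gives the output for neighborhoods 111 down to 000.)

169

  ###|#  b7=1 t=0,i=0
  ##.|.  b6=0 t=0,i=1
  #.#|#  b5=1 t=1,i=4
  #..|.  b4=0 t=0,i=2
  .##|#  b3=1 t=0,i=5
  .#.|.  b2=0 t=1,i=3
  ..#|.  b1=0 t=0,i=4
  ...|#  b0=1 t=0,i=3
  bits 10101001 = 169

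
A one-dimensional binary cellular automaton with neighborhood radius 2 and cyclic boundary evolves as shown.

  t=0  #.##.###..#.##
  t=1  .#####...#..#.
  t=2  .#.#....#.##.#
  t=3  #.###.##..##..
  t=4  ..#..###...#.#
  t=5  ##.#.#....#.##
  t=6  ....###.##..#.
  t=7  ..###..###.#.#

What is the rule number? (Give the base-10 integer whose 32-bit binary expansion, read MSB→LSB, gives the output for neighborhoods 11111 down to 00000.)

2295609230

  #####|#  b31=1 t=1,i=3
  ####.|.  b30=0 t=1,i=4
  ###.#|.  b29=0 t=0,i=0
  ###..|.  b28=0 t=0,i=7
  ##.##|#  b27=1 t=0,i=1
  ##.#.|.  b26=0 t=2,i=12
  ##..#|.  b25=0 t=0,i=8
  ##...|.  b24=0 t=1,i=6
  #.###|#  b23=1 t=0,i=5
  #.##.|#  b22=1 t=0,i=2
  #.#.#|.  b21=0 t=2,i=1
  #.#..|#  b20=1 t=2,i=3
  #..##|.  b19=0 t=1,i=0
  #..#.|#  b18=1 t=0,i=9
  #...#|.  b17=0 t=1,i=7
  #....|.  b16=0 t=2,i=5
  .####|.  b15=0 t=1,i=2
  .###.|.  b14=0 t=0,i=6
  .##.#|#  b13=1 t=0,i=3
  .##..|#  b12=1 t=3,i=7
  .#.##|.  b11=0 t=0,i=11
  .#.#.|#  b10=1 t=2,i=0
  .#..#|#  b9=1 t=1,i=10
  .#...|#  b8=1 t=2,i=4
  ..###|#  b7=1 t=1,i=1
  ..##.|.  b6=0 t=3,i=10
  ..#.#|.  b5=0 t=0,i=10
  ..#..|.  b4=0 t=1,i=9
  ...##|#  b3=1 t=6,i=3
  ...#.|#  b2=1 t=1,i=8
  ....#|#  b1=1 t=2,i=6
  .....|.  b0=0 t=6,i=1
  bits 10001000110101000011011110001110 = 2295609230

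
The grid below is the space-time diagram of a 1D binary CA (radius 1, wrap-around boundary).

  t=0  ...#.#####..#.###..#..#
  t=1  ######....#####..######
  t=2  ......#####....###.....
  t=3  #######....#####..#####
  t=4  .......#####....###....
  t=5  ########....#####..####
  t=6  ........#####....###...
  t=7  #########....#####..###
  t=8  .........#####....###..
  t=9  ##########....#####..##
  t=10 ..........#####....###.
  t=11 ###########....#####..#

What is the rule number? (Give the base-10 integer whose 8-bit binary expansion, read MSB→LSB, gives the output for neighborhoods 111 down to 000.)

  ### -> .   bit 7 = 0  t=0,i=6
  ##. -> .   bit 6 = 0  t=0,i=9
  #.# -> #   bit 5 = 1  t=0,i=4
  #.. -> #   bit 4 = 1  t=0,i=0
  .## -> #   bit 3 = 1  t=0,i=5
  .#. -> #   bit 2 = 1  t=0,i=3
  ..# -> #   bit 1 = 1  t=0,i=2
  ... -> #   bit 0 = 1  t=0,i=1
  bits 00111111 = 63

63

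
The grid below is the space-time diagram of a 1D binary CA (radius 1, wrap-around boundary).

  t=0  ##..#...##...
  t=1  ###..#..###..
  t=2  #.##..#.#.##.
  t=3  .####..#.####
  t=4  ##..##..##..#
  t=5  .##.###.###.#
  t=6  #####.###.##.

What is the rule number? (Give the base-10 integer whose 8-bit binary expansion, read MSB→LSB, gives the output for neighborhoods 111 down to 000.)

120

  ###|.  b7=0 t=1,i=1
  ##.|#  b6=1 t=0,i=1
  #.#|#  b5=1 t=2,i=1
  #..|#  b4=1 t=0,i=2
  .##|#  b3=1 t=0,i=0
  .#.|.  b2=0 t=0,i=4
  ..#|.  b1=0 t=0,i=3
  ...|.  b0=0 t=0,i=6
  bits 01111000 = 120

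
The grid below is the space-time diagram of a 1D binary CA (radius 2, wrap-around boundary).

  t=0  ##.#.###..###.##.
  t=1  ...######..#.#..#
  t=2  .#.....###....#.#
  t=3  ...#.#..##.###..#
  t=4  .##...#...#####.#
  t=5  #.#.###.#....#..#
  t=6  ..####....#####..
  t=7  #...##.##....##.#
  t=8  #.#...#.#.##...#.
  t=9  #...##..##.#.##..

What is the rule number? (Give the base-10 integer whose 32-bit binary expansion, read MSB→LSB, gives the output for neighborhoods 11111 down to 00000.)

1520654870

  ##### -> .   bit 31 = 0  t=1,i=5
  ####. -> #   bit 30 = 1  t=1,i=7
  ###.# -> .   bit 29 = 0  t=0,i=12
  ###.. -> #   bit 28 = 1  t=0,i=7
  ##.## -> #   bit 27 = 1  t=0,i=13
  ##.#. -> .   bit 26 = 0  t=0,i=2
  ##..# -> #   bit 25 = 1  t=0,i=8
  ##... -> .   bit 24 = 0  t=2,i=10
  #.### -> #   bit 23 = 1  t=0,i=5
  #.##. -> .   bit 22 = 0  t=0,i=0
  #.#.# -> #   bit 21 = 1  t=0,i=3
  #.#.. -> .   bit 20 = 0  t=1,i=13
  #..## -> .   bit 19 = 0  t=0,i=9
  #..#. -> .   bit 18 = 0  t=1,i=10
  #...# -> #   bit 17 = 1  t=1,i=1
  #.... -> #   bit 16 = 1  t=2,i=3
  .#### -> .   bit 15 = 0  t=1,i=4
  .###. -> #   bit 14 = 1  t=0,i=6
  .##.# -> .   bit 13 = 0  t=0,i=1
  .##.. -> #   bit 12 = 1  t=4,i=2
  .#.## -> #   bit 11 = 1  t=0,i=4
  .#.#. -> .   bit 10 = 0  t=1,i=12
  .#..# -> #   bit 9 = 1  t=1,i=14
  .#... -> .   bit 8 = 0  t=1,i=0
  ..### -> .   bit 7 = 0  t=0,i=10
  ..##. -> .   bit 6 = 0  t=3,i=8
  ..#.# -> .   bit 5 = 0  t=1,i=11
  ..#.. -> #   bit 4 = 1  t=1,i=16
  ...## -> .   bit 3 = 0  t=1,i=2
  ...#. -> #   bit 2 = 1  t=2,i=13
  ....# -> #   bit 1 = 1  t=2,i=5
  ..... -> .   bit 0 = 0  t=2,i=4
  bits 01011010101000110101101000010110 = 1520654870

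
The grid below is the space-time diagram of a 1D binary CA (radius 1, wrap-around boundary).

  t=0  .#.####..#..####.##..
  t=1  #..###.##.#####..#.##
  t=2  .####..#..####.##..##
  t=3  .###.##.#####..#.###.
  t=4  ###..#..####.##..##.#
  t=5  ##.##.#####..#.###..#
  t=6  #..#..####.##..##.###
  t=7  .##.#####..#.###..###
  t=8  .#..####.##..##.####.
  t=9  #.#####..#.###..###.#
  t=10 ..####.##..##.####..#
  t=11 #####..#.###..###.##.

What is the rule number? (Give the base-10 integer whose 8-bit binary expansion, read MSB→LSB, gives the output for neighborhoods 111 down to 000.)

  ###|#  b7=1 t=0,i=4
  ##.|.  b6=0 t=0,i=6
  #.#|.  b5=0 t=0,i=2
  #..|#  b4=1 t=0,i=7
  .##|#  b3=1 t=0,i=3
  .#.|.  b2=0 t=0,i=1
  ..#|#  b1=1 t=0,i=0
  ...|#  b0=1 t=0,i=20
  bits 10011011 = 155

155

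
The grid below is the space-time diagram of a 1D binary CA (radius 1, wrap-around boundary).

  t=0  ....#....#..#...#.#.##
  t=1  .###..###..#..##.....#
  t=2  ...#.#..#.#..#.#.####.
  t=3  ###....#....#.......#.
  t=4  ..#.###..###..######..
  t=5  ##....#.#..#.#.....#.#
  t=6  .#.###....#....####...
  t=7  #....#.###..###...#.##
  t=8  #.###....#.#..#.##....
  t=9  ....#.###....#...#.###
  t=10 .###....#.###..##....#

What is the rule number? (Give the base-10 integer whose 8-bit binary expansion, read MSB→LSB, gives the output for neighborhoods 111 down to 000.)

  ###|.  b7=0 t=1,i=2
  ##.|#  b6=1 t=0,i=21
  #.#|.  b5=0 t=0,i=17
  #..|.  b4=0 t=0,i=0
  .##|.  b3=0 t=0,i=20
  .#.|.  b2=0 t=0,i=4
  ..#|#  b1=1 t=0,i=3
  ...|#  b0=1 t=0,i=1
  bits 01000011 = 67

67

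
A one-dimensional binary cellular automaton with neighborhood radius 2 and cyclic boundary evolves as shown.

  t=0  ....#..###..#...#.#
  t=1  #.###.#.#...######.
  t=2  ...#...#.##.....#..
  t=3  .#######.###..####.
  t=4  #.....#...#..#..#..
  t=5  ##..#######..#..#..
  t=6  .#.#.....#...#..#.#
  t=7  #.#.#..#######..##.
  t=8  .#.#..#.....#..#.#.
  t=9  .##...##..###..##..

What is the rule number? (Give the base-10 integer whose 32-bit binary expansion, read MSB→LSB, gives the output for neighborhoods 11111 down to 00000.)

1095398710

  [31] ##### => .  t=1,i=14
  [30] ####. => #  t=1,i=16
  [29] ###.# => .  t=1,i=4
  [28] ###.. => .  t=0,i=9
  [27] ##.## => .  t=3,i=8
  [26] ##.#. => .  t=1,i=5
  [25] ##..# => .  t=0,i=10
  [24] ##... => #  t=2,i=11
  [23] #.### => .  t=1,i=2
  [22] #.##. => #  t=2,i=9
  [21] #.#.# => .  t=1,i=0
  [20] #.#.. => .  t=0,i=18
  [19] #..## => #  t=0,i=6
  [18] #..#. => .  t=0,i=11
  [17] #...# => #  t=0,i=14
  [16] #.... => .  t=0,i=1
  [15] .#### => .  t=1,i=13
  [14] .###. => #  t=0,i=8
  [13] .##.# => #  t=7,i=17
  [12] .##.. => #  t=2,i=10
  [11] .#.## => .  t=1,i=1
  [10] .#.#. => #  t=0,i=17
  [9] .#..# => .  t=0,i=5
  [8] .#... => #  t=0,i=0
  [7] ..### => .  t=0,i=7
  [6] ..##. => .  t=5,i=0
  [5] ..#.# => #  t=0,i=16
  [4] ..#.. => #  t=0,i=4
  [3] ...## => .  t=1,i=11
  [2] ...#. => #  t=0,i=3
  [1] ....# => #  t=0,i=2
  [0] ..... => .  t=2,i=0
  bits 01000001010010100111010100110110 = 1095398710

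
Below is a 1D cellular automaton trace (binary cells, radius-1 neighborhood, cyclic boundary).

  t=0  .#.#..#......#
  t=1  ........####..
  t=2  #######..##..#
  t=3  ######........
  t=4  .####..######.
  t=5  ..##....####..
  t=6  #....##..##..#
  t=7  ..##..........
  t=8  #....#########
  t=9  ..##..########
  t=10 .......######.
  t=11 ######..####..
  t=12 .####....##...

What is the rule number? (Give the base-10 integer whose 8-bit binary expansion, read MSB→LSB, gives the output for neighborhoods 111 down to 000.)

129

  ### -> #   bit 7 = 1  t=1,i=9
  ##. -> .   bit 6 = 0  t=1,i=11
  #.# -> .   bit 5 = 0  t=0,i=0
  #.. -> .   bit 4 = 0  t=0,i=4
  .## -> .   bit 3 = 0  t=1,i=8
  .#. -> .   bit 2 = 0  t=0,i=1
  ..# -> .   bit 1 = 0  t=0,i=5
  ... -> #   bit 0 = 1  t=0,i=8
  bits 10000001 = 129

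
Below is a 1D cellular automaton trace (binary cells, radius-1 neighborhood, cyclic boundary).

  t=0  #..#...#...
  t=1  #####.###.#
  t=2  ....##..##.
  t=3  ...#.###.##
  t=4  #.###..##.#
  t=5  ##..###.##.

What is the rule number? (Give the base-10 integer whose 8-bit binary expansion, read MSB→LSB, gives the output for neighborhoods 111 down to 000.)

118

  [7] ### => .  t=1,i=0
  [6] ##. => #  t=1,i=4
  [5] #.# => #  t=1,i=5
  [4] #.. => #  t=0,i=1
  [3] .## => .  t=1,i=6
  [2] .#. => #  t=0,i=0
  [1] ..# => #  t=0,i=2
  [0] ... => .  t=0,i=5
  bits 01110110 = 118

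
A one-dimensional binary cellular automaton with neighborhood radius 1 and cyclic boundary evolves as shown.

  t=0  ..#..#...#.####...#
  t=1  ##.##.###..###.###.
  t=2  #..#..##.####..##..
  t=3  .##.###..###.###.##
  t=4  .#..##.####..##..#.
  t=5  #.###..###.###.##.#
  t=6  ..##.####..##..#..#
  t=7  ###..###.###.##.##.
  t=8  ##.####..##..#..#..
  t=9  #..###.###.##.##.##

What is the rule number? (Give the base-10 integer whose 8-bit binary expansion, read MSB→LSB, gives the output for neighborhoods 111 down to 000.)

155

  ### -> #   bit 7 = 1  t=0,i=12
  ##. -> .   bit 6 = 0  t=0,i=14
  #.# -> .   bit 5 = 0  t=0,i=10
  #.. -> #   bit 4 = 1  t=0,i=0
  .## -> #   bit 3 = 1  t=0,i=11
  .#. -> .   bit 2 = 0  t=0,i=2
  ..# -> #   bit 1 = 1  t=0,i=1
  ... -> #   bit 0 = 1  t=0,i=7
  bits 10011011 = 155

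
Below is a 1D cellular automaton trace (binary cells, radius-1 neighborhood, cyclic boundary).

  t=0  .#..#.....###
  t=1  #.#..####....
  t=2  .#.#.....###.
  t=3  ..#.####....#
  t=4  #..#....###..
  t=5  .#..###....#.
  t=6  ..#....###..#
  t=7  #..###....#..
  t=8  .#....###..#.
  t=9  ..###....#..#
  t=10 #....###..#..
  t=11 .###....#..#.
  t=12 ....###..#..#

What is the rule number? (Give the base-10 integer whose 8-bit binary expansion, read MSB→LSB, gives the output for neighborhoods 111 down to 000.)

49

  nb ###: next=.  (t=0,i=11, bit7=0)
  nb ##.: next=.  (t=0,i=12, bit6=0)
  nb #.#: next=#  (t=0,i=0, bit5=1)
  nb #..: next=#  (t=0,i=2, bit4=1)
  nb .##: next=.  (t=0,i=10, bit3=0)
  nb .#.: next=.  (t=0,i=1, bit2=0)
  nb ..#: next=.  (t=0,i=3, bit1=0)
  nb ...: next=#  (t=0,i=6, bit0=1)
  bits 00110001 = 49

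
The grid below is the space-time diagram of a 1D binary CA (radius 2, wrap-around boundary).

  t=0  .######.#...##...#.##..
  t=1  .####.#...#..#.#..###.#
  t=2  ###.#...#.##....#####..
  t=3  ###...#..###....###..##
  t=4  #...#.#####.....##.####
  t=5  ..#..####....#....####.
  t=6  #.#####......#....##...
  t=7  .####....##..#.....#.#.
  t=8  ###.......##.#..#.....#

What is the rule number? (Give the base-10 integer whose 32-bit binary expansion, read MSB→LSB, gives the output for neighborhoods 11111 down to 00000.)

  nb #####: next=#  (t=0,i=3, bit31=1)
  nb ####.: next=.  (t=0,i=5, bit30=0)
  nb ###.#: next=#  (t=0,i=6, bit29=1)
  nb ###..: next=.  (t=2,i=20, bit28=0)
  nb ##.##: next=#  (t=4,i=18, bit27=1)
  nb ##.#.: next=.  (t=0,i=7, bit26=0)
  nb ##..#: next=#  (t=2,i=21, bit25=1)
  nb ##...: next=.  (t=0,i=14, bit24=0)
  nb #.###: next=#  (t=1,i=1, bit23=1)
  nb #.##.: next=#  (t=0,i=19, bit22=1)
  nb #.#.#: next=.  (t=1,i=22, bit21=0)
  nb #.#..: next=.  (t=0,i=8, bit20=0)
  nb #..##: next=#  (t=1,i=17, bit19=1)
  nb #..#.: next=.  (t=1,i=12, bit18=0)
  nb #...#: next=#  (t=0,i=10, bit17=1)
  nb #....: next=.  (t=2,i=13, bit16=0)
  nb .####: next=#  (t=0,i=2, bit15=1)
  nb .###.: next=#  (t=1,i=19, bit14=1)
  nb .##.#: next=.  (t=4,i=17, bit13=0)
  nb .##..: next=#  (t=0,i=13, bit12=1)
  nb .#.##: next=#  (t=0,i=18, bit11=1)
  nb .#.#.: next=.  (t=1,i=14, bit10=0)
  nb .#..#: next=#  (t=1,i=11, bit9=1)
  nb .#...: next=.  (t=0,i=9, bit8=0)
  nb ..###: next=#  (t=0,i=1, bit7=1)
  nb ..##.: next=.  (t=0,i=12, bit6=0)
  nb ..#.#: next=.  (t=0,i=17, bit5=0)
  nb ..#..: next=#  (t=1,i=10, bit4=1)
  nb ...##: next=.  (t=0,i=0, bit3=0)
  nb ...#.: next=.  (t=0,i=16, bit2=0)
  nb ....#: next=.  (t=2,i=14, bit1=0)
  nb .....: next=#  (t=4,i=13, bit0=1)
  bits 10101010110010101101101010010001 = 2865420945

2865420945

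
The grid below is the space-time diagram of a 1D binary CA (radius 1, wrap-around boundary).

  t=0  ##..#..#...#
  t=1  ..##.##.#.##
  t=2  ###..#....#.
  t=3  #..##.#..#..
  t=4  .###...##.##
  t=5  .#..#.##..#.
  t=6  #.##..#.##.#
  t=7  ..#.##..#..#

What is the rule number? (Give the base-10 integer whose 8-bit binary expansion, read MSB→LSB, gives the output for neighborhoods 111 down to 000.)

26

  nb ###: next=.  (t=0,i=0, bit7=0)
  nb ##.: next=.  (t=0,i=1, bit6=0)
  nb #.#: next=.  (t=1,i=4, bit5=0)
  nb #..: next=#  (t=0,i=2, bit4=1)
  nb .##: next=#  (t=0,i=11, bit3=1)
  nb .#.: next=.  (t=0,i=4, bit2=0)
  nb ..#: next=#  (t=0,i=3, bit1=1)
  nb ...: next=.  (t=0,i=9, bit0=0)
  bits 00011010 = 26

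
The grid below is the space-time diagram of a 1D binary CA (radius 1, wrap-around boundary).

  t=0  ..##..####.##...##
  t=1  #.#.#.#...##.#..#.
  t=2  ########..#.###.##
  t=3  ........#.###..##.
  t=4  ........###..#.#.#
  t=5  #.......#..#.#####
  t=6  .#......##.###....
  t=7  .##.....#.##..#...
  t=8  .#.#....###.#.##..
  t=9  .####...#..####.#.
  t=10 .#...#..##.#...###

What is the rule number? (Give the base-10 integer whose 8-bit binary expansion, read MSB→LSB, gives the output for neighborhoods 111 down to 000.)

  ###|.  b7=0 t=0,i=7
  ##.|.  b6=0 t=0,i=3
  #.#|#  b5=1 t=0,i=10
  #..|#  b4=1 t=0,i=0
  .##|#  b3=1 t=0,i=2
  .#.|#  b2=1 t=1,i=0
  ..#|.  b1=0 t=0,i=1
  ...|.  b0=0 t=0,i=14
  bits 00111100 = 60

60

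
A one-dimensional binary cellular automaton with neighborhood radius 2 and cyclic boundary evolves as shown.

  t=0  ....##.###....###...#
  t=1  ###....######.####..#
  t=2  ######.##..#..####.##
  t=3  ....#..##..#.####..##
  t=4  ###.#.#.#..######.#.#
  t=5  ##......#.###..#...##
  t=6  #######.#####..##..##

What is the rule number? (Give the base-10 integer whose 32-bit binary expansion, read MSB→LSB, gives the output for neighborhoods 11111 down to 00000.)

  nb #####: next=.  (t=1,i=9, bit31=0)
  nb ####.: next=#  (t=1,i=1, bit30=1)
  nb ###.#: next=.  (t=1,i=12, bit29=0)
  nb ###..: next=#  (t=0,i=9, bit28=1)
  nb ##.##: next=.  (t=0,i=6, bit27=0)
  nb ##.#.: next=.  (t=4,i=3, bit26=0)
  nb ##..#: next=.  (t=1,i=18, bit25=0)
  nb ##...: next=#  (t=0,i=10, bit24=1)
  nb #.###: next=#  (t=0,i=7, bit23=1)
  nb #.##.: next=#  (t=2,i=7, bit22=1)
  nb #.#.#: next=.  (t=4,i=4, bit21=0)
  nb #.#..: next=#  (t=4,i=8, bit20=1)
  nb #..##: next=#  (t=1,i=19, bit19=1)
  nb #..#.: next=.  (t=2,i=10, bit18=0)
  nb #...#: next=.  (t=0,i=18, bit17=0)
  nb #....: next=#  (t=0,i=1, bit16=1)
  nb .####: next=#  (t=1,i=0, bit15=1)
  nb .###.: next=#  (t=0,i=8, bit14=1)
  nb .##.#: next=.  (t=0,i=5, bit13=0)
  nb .##..: next=#  (t=2,i=8, bit12=1)
  nb .#.##: next=#  (t=3,i=12, bit11=1)
  nb .#.#.: next=.  (t=4,i=5, bit10=0)
  nb .#..#: next=.  (t=2,i=12, bit9=0)
  nb .#...: next=#  (t=0,i=0, bit8=1)
  nb ..###: next=#  (t=0,i=14, bit7=1)
  nb ..##.: next=.  (t=0,i=4, bit6=0)
  nb ..#.#: next=#  (t=3,i=11, bit5=1)
  nb ..#..: next=#  (t=0,i=20, bit4=1)
  nb ...##: next=.  (t=0,i=3, bit3=0)
  nb ...#.: next=.  (t=0,i=19, bit2=0)
  nb ....#: next=#  (t=0,i=2, bit1=1)
  nb .....: next=#  (t=5,i=4, bit0=1)
  bits 01010001110110011101100110110011 = 1373231539

1373231539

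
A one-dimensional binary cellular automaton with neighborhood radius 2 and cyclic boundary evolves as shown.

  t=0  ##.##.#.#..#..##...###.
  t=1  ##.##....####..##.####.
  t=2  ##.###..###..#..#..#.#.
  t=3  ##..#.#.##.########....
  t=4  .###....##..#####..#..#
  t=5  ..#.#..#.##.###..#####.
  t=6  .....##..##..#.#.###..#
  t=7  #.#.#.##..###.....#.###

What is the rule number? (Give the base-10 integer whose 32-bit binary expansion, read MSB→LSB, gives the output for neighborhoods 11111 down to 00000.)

  #####|#  b31=1 t=3,i=13
  ####.|.  b30=0 t=1,i=11
  ###.#|#  b29=1 t=0,i=21
  ###..|.  b28=0 t=1,i=12
  ##.##|.  b27=0 t=0,i=2
  ##.#.|.  b26=0 t=0,i=5
  ##..#|#  b25=1 t=1,i=13
  ##...|#  b24=1 t=0,i=16
  #.###|.  b23=0 t=1,i=18
  #.##.|#  b22=1 t=0,i=0
  #.#.#|.  b21=0 t=0,i=6
  #.#..|.  b20=0 t=0,i=8
  #..##|.  b19=0 t=0,i=13
  #..#.|#  b18=1 t=0,i=10
  #...#|.  b17=0 t=0,i=17
  #....|.  b16=0 t=1,i=6
  .####|#  b15=1 t=1,i=10
  .###.|#  b14=1 t=0,i=20
  .##.#|#  b13=1 t=0,i=1
  .##..|#  b12=1 t=0,i=15
  .#.##|.  b11=0 t=2,i=22
  .#.#.|.  b10=0 t=0,i=7
  .#..#|#  b9=1 t=0,i=9
  .#...|#  b8=1 t=6,i=0
  ..###|#  b7=1 t=0,i=19
  ..##.|.  b6=0 t=0,i=14
  ..#.#|.  b5=0 t=2,i=19
  ..#..|#  b4=1 t=0,i=11
  ...##|#  b3=1 t=0,i=18
  ...#.|.  b2=0 t=5,i=1
  ....#|.  b1=0 t=1,i=7
  .....|#  b0=1 t=6,i=2
  bits 10100011010001001111001110011001 = 2739205017

2739205017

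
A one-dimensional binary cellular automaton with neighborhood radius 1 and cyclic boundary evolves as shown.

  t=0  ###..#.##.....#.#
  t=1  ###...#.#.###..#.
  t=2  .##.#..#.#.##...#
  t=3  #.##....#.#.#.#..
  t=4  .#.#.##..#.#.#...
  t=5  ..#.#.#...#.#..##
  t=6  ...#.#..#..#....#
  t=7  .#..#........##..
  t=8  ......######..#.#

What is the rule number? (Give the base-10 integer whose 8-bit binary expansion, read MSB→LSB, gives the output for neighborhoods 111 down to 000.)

  ###|#  b7=1 t=0,i=0
  ##.|#  b6=1 t=0,i=2
  #.#|#  b5=1 t=0,i=6
  #..|.  b4=0 t=0,i=3
  .##|.  b3=0 t=0,i=7
  .#.|.  b2=0 t=0,i=5
  ..#|.  b1=0 t=0,i=4
  ...|#  b0=1 t=0,i=10
  bits 11100001 = 225

225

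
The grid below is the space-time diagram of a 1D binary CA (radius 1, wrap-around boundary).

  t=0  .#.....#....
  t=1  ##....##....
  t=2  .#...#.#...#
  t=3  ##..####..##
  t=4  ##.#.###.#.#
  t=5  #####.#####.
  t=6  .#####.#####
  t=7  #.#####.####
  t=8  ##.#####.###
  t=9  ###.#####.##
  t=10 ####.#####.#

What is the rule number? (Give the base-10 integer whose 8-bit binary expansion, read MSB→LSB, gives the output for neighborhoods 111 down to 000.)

  ### -> #   bit 7 = 1  t=3,i=0
  ##. -> #   bit 6 = 1  t=1,i=1
  #.# -> #   bit 5 = 1  t=2,i=0
  #.. -> .   bit 4 = 0  t=0,i=2
  .## -> .   bit 3 = 0  t=1,i=0
  .#. -> #   bit 2 = 1  t=0,i=1
  ..# -> #   bit 1 = 1  t=0,i=0
  ... -> .   bit 0 = 0  t=0,i=3
  bits 11100110 = 230

230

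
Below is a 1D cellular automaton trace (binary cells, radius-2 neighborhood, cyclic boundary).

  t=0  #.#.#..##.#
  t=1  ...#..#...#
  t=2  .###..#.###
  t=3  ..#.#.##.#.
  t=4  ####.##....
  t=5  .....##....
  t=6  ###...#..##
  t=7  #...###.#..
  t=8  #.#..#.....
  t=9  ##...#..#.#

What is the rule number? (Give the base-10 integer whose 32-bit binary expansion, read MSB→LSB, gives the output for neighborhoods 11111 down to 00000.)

2185911349

  ##### -> #   bit 31 = 1  t=6,i=0
  ####. -> .   bit 30 = 0  t=4,i=2
  ###.# -> .   bit 29 = 0  t=2,i=10
  ###.. -> .   bit 28 = 0  t=2,i=3
  ##.## -> .   bit 27 = 0  t=0,i=9
  ##.#. -> .   bit 26 = 0  t=0,i=1
  ##..# -> #   bit 25 = 1  t=2,i=4
  ##... -> .   bit 24 = 0  t=4,i=7
  #.### -> .   bit 23 = 0  t=2,i=1
  #.##. -> #   bit 22 = 1  t=0,i=10
  #.#.# -> .   bit 21 = 0  t=0,i=2
  #.#.. -> .   bit 20 = 0  t=0,i=4
  #..## -> #   bit 19 = 1  t=0,i=6
  #..#. -> .   bit 18 = 0  t=1,i=5
  #...# -> #   bit 17 = 1  t=1,i=1
  #.... -> .   bit 16 = 0  t=4,i=8
  .#### -> .   bit 15 = 0  t=4,i=1
  .###. -> #   bit 14 = 1  t=2,i=2
  .##.# -> .   bit 13 = 0  t=0,i=0
  .##.. -> #   bit 12 = 1  t=4,i=6
  .#.## -> #   bit 11 = 1  t=2,i=7
  .#.#. -> #   bit 10 = 1  t=0,i=3
  .#..# -> .   bit 9 = 0  t=0,i=5
  .#... -> .   bit 8 = 0  t=1,i=0
  ..### -> .   bit 7 = 0  t=4,i=0
  ..##. -> .   bit 6 = 0  t=0,i=7
  ..#.# -> #   bit 5 = 1  t=2,i=6
  ..#.. -> #   bit 4 = 1  t=1,i=3
  ...## -> .   bit 3 = 0  t=4,i=10
  ...#. -> #   bit 2 = 1  t=1,i=2
  ....# -> .   bit 1 = 0  t=4,i=9
  ..... -> #   bit 0 = 1  t=5,i=0
  bits 10000010010010100101110000110101 = 2185911349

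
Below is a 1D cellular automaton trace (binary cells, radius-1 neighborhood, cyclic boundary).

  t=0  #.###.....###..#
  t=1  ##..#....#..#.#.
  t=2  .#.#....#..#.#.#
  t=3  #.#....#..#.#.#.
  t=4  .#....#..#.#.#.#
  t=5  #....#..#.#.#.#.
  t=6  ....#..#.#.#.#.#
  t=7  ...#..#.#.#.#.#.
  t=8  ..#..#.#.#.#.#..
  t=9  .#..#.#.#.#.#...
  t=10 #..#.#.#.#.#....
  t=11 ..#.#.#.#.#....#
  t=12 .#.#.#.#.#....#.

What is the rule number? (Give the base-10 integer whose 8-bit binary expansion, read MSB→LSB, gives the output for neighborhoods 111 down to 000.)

  ### -> .   bit 7 = 0  t=0,i=3
  ##. -> #   bit 6 = 1  t=0,i=0
  #.# -> #   bit 5 = 1  t=0,i=1
  #.. -> .   bit 4 = 0  t=0,i=5
  .## -> .   bit 3 = 0  t=0,i=2
  .#. -> .   bit 2 = 0  t=1,i=4
  ..# -> #   bit 1 = 1  t=0,i=9
  ... -> .   bit 0 = 0  t=0,i=6
  bits 01100010 = 98

98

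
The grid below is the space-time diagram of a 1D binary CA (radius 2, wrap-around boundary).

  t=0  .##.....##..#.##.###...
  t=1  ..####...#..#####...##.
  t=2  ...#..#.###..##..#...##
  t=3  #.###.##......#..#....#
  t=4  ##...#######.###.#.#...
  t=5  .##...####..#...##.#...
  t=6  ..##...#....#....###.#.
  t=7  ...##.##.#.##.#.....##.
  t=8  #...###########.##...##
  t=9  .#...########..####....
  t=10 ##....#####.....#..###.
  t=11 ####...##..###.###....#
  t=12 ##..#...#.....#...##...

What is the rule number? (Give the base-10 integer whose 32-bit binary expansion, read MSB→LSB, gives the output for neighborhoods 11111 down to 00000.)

  nb #####: next=#  (t=1,i=14, bit31=1)
  nb ####.: next=.  (t=1,i=4, bit30=0)
  nb ###.#: next=.  (t=3,i=4, bit29=0)
  nb ###..: next=.  (t=0,i=19, bit28=0)
  nb ##.##: next=#  (t=0,i=16, bit27=1)
  nb ##.#.: next=#  (t=4,i=16, bit26=1)
  nb ##..#: next=.  (t=0,i=10, bit25=0)
  nb ##...: next=#  (t=0,i=3, bit24=1)
  nb #.###: next=.  (t=0,i=17, bit23=0)
  nb #.##.: next=#  (t=0,i=14, bit22=1)
  nb #.#.#: next=#  (t=4,i=17, bit21=1)
  nb #.#..: next=#  (t=4,i=19, bit20=1)
  nb #..##: next=.  (t=1,i=11, bit19=0)
  nb #..#.: next=.  (t=0,i=11, bit18=0)
  nb #...#: next=.  (t=1,i=0, bit17=0)
  nb #....: next=#  (t=0,i=4, bit16=1)
  nb .####: next=#  (t=1,i=3, bit15=1)
  nb .###.: next=.  (t=0,i=18, bit14=0)
  nb .##.#: next=#  (t=0,i=15, bit13=1)
  nb .##..: next=#  (t=0,i=2, bit12=1)
  nb .#.##: next=#  (t=0,i=13, bit11=1)
  nb .#.#.: next=.  (t=4,i=18, bit10=0)
  nb .#..#: next=#  (t=1,i=10, bit9=1)
  nb .#...: next=.  (t=2,i=18, bit8=0)
  nb ..###: next=.  (t=1,i=2, bit7=0)
  nb ..##.: next=.  (t=0,i=1, bit6=0)
  nb ..#.#: next=#  (t=0,i=12, bit5=1)
  nb ..#..: next=#  (t=1,i=9, bit4=1)
  nb ...##: next=.  (t=0,i=0, bit3=0)
  nb ...#.: next=#  (t=1,i=8, bit2=1)
  nb ....#: next=.  (t=0,i=6, bit1=0)
  nb .....: next=#  (t=0,i=5, bit0=1)
  bits 10001101011100011011101000110101 = 2373040693

2373040693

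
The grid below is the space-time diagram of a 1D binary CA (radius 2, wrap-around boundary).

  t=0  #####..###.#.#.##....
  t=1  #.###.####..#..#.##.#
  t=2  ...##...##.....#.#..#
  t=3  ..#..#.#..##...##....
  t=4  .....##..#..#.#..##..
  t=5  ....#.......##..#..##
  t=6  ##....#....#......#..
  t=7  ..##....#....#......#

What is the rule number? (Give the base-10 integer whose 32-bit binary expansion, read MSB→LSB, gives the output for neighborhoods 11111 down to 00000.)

  #####|#  b31=1 t=0,i=2
  ####.|#  b30=1 t=0,i=3
  ###.#|#  b29=1 t=0,i=9
  ###..|#  b28=1 t=0,i=4
  ##.##|.  b27=0 t=1,i=1
  ##.#.|.  b26=0 t=0,i=10
  ##..#|.  b25=0 t=0,i=5
  ##...|#  b24=1 t=0,i=17
  #.###|.  b23=0 t=1,i=2
  #.##.|#  b22=1 t=0,i=15
  #.#.#|.  b21=0 t=0,i=11
  #.#..|.  b20=0 t=2,i=17
  #..##|#  b19=1 t=0,i=6
  #..#.|.  b18=0 t=1,i=11
  #...#|.  b17=0 t=2,i=1
  #....|#  b16=1 t=0,i=18
  .####|.  b15=0 t=0,i=1
  .###.|#  b14=1 t=0,i=8
  .##.#|.  b13=0 t=1,i=0
  .##..|.  b12=0 t=0,i=16
  .#.##|.  b11=0 t=0,i=14
  .#.#.|#  b10=1 t=0,i=12
  .#..#|.  b9=0 t=1,i=13
  .#...|.  b8=0 t=2,i=0
  ..###|#  b7=1 t=0,i=0
  ..##.|.  b6=0 t=2,i=3
  ..#.#|#  b5=1 t=1,i=15
  ..#..|.  b4=0 t=1,i=12
  ...##|#  b3=1 t=0,i=20
  ...#.|.  b2=0 t=2,i=14
  ....#|.  b1=0 t=0,i=19
  .....|.  b0=0 t=2,i=12
  bits 11110001010010010100010010101000 = 4048110760

4048110760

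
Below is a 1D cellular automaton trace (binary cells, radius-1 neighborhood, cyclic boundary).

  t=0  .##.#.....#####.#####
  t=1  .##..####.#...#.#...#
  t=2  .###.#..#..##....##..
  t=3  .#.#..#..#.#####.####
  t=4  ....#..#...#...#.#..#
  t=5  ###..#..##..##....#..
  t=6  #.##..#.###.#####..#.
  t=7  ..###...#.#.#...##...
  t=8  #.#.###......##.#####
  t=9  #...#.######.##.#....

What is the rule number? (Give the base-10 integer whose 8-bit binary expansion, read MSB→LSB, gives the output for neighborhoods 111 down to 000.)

  ###|.  b7=0 t=0,i=11
  ##.|#  b6=1 t=0,i=2
  #.#|.  b5=0 t=0,i=0
  #..|#  b4=1 t=0,i=5
  .##|#  b3=1 t=0,i=1
  .#.|.  b2=0 t=0,i=4
  ..#|.  b1=0 t=0,i=9
  ...|#  b0=1 t=0,i=6
  bits 01011001 = 89

89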